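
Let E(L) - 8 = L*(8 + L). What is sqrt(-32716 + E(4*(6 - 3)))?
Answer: 2*I*sqrt(8117) ≈ 180.19*I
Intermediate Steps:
E(L) = 8 + L*(8 + L)
sqrt(-32716 + E(4*(6 - 3))) = sqrt(-32716 + (8 + (4*(6 - 3))**2 + 8*(4*(6 - 3)))) = sqrt(-32716 + (8 + (4*3)**2 + 8*(4*3))) = sqrt(-32716 + (8 + 12**2 + 8*12)) = sqrt(-32716 + (8 + 144 + 96)) = sqrt(-32716 + 248) = sqrt(-32468) = 2*I*sqrt(8117)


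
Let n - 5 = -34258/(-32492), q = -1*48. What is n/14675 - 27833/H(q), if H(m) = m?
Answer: 3317835821441/5721841200 ≈ 579.85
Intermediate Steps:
q = -48
n = 98359/16246 (n = 5 - 34258/(-32492) = 5 - 34258*(-1/32492) = 5 + 17129/16246 = 98359/16246 ≈ 6.0544)
n/14675 - 27833/H(q) = (98359/16246)/14675 - 27833/(-48) = (98359/16246)*(1/14675) - 27833*(-1/48) = 98359/238410050 + 27833/48 = 3317835821441/5721841200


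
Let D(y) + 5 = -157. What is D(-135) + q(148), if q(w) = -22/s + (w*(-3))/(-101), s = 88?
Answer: -63773/404 ≈ -157.85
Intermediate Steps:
D(y) = -162 (D(y) = -5 - 157 = -162)
q(w) = -¼ + 3*w/101 (q(w) = -22/88 + (w*(-3))/(-101) = -22*1/88 - 3*w*(-1/101) = -¼ + 3*w/101)
D(-135) + q(148) = -162 + (-¼ + (3/101)*148) = -162 + (-¼ + 444/101) = -162 + 1675/404 = -63773/404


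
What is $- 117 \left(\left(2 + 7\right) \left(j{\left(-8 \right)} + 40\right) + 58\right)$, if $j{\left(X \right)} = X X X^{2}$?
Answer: $-4361994$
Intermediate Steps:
$j{\left(X \right)} = X^{4}$ ($j{\left(X \right)} = X^{2} X^{2} = X^{4}$)
$- 117 \left(\left(2 + 7\right) \left(j{\left(-8 \right)} + 40\right) + 58\right) = - 117 \left(\left(2 + 7\right) \left(\left(-8\right)^{4} + 40\right) + 58\right) = - 117 \left(9 \left(4096 + 40\right) + 58\right) = - 117 \left(9 \cdot 4136 + 58\right) = - 117 \left(37224 + 58\right) = \left(-117\right) 37282 = -4361994$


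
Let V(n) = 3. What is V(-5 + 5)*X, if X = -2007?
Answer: -6021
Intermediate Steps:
V(-5 + 5)*X = 3*(-2007) = -6021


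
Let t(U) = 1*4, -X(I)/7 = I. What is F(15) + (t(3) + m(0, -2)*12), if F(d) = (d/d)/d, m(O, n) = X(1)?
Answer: -1199/15 ≈ -79.933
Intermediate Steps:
X(I) = -7*I
m(O, n) = -7 (m(O, n) = -7*1 = -7)
F(d) = 1/d
t(U) = 4
F(15) + (t(3) + m(0, -2)*12) = 1/15 + (4 - 7*12) = 1/15 + (4 - 84) = 1/15 - 80 = -1199/15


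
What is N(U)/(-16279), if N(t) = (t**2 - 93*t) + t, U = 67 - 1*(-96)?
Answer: -11573/16279 ≈ -0.71092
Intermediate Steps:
U = 163 (U = 67 + 96 = 163)
N(t) = t**2 - 92*t
N(U)/(-16279) = (163*(-92 + 163))/(-16279) = (163*71)*(-1/16279) = 11573*(-1/16279) = -11573/16279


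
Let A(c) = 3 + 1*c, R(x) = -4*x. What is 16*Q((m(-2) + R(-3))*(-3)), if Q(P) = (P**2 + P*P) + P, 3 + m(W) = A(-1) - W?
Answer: 48048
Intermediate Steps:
A(c) = 3 + c
m(W) = -1 - W (m(W) = -3 + ((3 - 1) - W) = -3 + (2 - W) = -1 - W)
Q(P) = P + 2*P**2 (Q(P) = (P**2 + P**2) + P = 2*P**2 + P = P + 2*P**2)
16*Q((m(-2) + R(-3))*(-3)) = 16*((((-1 - 1*(-2)) - 4*(-3))*(-3))*(1 + 2*(((-1 - 1*(-2)) - 4*(-3))*(-3)))) = 16*((((-1 + 2) + 12)*(-3))*(1 + 2*(((-1 + 2) + 12)*(-3)))) = 16*(((1 + 12)*(-3))*(1 + 2*((1 + 12)*(-3)))) = 16*((13*(-3))*(1 + 2*(13*(-3)))) = 16*(-39*(1 + 2*(-39))) = 16*(-39*(1 - 78)) = 16*(-39*(-77)) = 16*3003 = 48048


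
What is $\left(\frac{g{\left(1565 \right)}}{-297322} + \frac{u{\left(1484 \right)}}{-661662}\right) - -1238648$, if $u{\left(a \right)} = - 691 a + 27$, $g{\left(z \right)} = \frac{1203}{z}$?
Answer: $\frac{95338000322449692526}{76969309310415} \approx 1.2387 \cdot 10^{6}$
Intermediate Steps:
$u{\left(a \right)} = 27 - 691 a$
$\left(\frac{g{\left(1565 \right)}}{-297322} + \frac{u{\left(1484 \right)}}{-661662}\right) - -1238648 = \left(\frac{1203 \cdot \frac{1}{1565}}{-297322} + \frac{27 - 1025444}{-661662}\right) - -1238648 = \left(1203 \cdot \frac{1}{1565} \left(- \frac{1}{297322}\right) + \left(27 - 1025444\right) \left(- \frac{1}{661662}\right)\right) + 1238648 = \left(\frac{1203}{1565} \left(- \frac{1}{297322}\right) - - \frac{1025417}{661662}\right) + 1238648 = \left(- \frac{1203}{465308930} + \frac{1025417}{661662}\right) + 1238648 = \frac{119283722773606}{76969309310415} + 1238648 = \frac{95338000322449692526}{76969309310415}$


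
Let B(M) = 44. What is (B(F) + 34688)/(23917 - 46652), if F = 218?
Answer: -34732/22735 ≈ -1.5277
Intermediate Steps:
(B(F) + 34688)/(23917 - 46652) = (44 + 34688)/(23917 - 46652) = 34732/(-22735) = 34732*(-1/22735) = -34732/22735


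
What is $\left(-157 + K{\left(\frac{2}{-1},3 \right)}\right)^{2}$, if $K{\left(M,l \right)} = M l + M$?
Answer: $27225$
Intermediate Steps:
$K{\left(M,l \right)} = M + M l$
$\left(-157 + K{\left(\frac{2}{-1},3 \right)}\right)^{2} = \left(-157 + \frac{2}{-1} \left(1 + 3\right)\right)^{2} = \left(-157 + 2 \left(-1\right) 4\right)^{2} = \left(-157 - 8\right)^{2} = \left(-165\right)^{2} = 27225$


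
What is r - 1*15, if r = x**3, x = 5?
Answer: 110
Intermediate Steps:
r = 125 (r = 5**3 = 125)
r - 1*15 = 125 - 1*15 = 125 - 15 = 110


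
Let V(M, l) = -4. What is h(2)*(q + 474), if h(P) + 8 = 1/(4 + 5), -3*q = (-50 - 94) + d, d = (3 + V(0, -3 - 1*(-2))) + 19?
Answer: -12212/3 ≈ -4070.7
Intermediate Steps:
d = 18 (d = (3 - 4) + 19 = -1 + 19 = 18)
q = 42 (q = -((-50 - 94) + 18)/3 = -(-144 + 18)/3 = -⅓*(-126) = 42)
h(P) = -71/9 (h(P) = -8 + 1/(4 + 5) = -8 + 1/9 = -8 + ⅑ = -71/9)
h(2)*(q + 474) = -71*(42 + 474)/9 = -71/9*516 = -12212/3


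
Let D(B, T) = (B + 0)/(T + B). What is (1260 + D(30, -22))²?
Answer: 25553025/16 ≈ 1.5971e+6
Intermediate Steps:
D(B, T) = B/(B + T)
(1260 + D(30, -22))² = (1260 + 30/(30 - 22))² = (1260 + 30/8)² = (1260 + 30*(⅛))² = (1260 + 15/4)² = (5055/4)² = 25553025/16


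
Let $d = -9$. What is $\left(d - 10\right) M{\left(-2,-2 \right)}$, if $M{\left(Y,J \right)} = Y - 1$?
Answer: $57$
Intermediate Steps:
$M{\left(Y,J \right)} = -1 + Y$
$\left(d - 10\right) M{\left(-2,-2 \right)} = \left(-9 - 10\right) \left(-1 - 2\right) = \left(-19\right) \left(-3\right) = 57$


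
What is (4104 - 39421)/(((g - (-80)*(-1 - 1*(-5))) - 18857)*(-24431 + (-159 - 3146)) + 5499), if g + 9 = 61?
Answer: -35317/512705459 ≈ -6.8884e-5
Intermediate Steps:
g = 52 (g = -9 + 61 = 52)
(4104 - 39421)/(((g - (-80)*(-1 - 1*(-5))) - 18857)*(-24431 + (-159 - 3146)) + 5499) = (4104 - 39421)/(((52 - (-80)*(-1 - 1*(-5))) - 18857)*(-24431 + (-159 - 3146)) + 5499) = -35317/(((52 - (-80)*(-1 + 5)) - 18857)*(-24431 - 3305) + 5499) = -35317/(((52 - (-80)*4) - 18857)*(-27736) + 5499) = -35317/(((52 - 10*(-32)) - 18857)*(-27736) + 5499) = -35317/(((52 + 320) - 18857)*(-27736) + 5499) = -35317/((372 - 18857)*(-27736) + 5499) = -35317/(-18485*(-27736) + 5499) = -35317/(512699960 + 5499) = -35317/512705459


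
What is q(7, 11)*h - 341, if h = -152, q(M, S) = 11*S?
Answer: -18733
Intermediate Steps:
q(7, 11)*h - 341 = (11*11)*(-152) - 341 = 121*(-152) - 341 = -18392 - 341 = -18733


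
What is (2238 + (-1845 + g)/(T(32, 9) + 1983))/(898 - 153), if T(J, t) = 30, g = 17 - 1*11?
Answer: 300217/99979 ≈ 3.0028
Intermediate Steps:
g = 6 (g = 17 - 11 = 6)
(2238 + (-1845 + g)/(T(32, 9) + 1983))/(898 - 153) = (2238 + (-1845 + 6)/(30 + 1983))/(898 - 153) = (2238 - 1839/2013)/745 = (2238 - 1839*1/2013)*(1/745) = (2238 - 613/671)*(1/745) = (1501085/671)*(1/745) = 300217/99979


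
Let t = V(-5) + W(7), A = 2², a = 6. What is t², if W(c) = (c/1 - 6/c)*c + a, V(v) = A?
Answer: 2809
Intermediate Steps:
A = 4
V(v) = 4
W(c) = 6 + c*(c - 6/c) (W(c) = (c/1 - 6/c)*c + 6 = (c*1 - 6/c)*c + 6 = (c - 6/c)*c + 6 = c*(c - 6/c) + 6 = 6 + c*(c - 6/c))
t = 53 (t = 4 + 7² = 4 + 49 = 53)
t² = 53² = 2809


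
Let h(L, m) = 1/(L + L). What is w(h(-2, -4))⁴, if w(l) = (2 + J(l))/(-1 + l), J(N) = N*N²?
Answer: 260144641/40960000 ≈ 6.3512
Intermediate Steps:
h(L, m) = 1/(2*L)
J(N) = N³
w(l) = (2 + l³)/(-1 + l)
w(h(-2, -4))⁴ = ((2 + ((½)/(-2))³)/(-1 + (½)/(-2)))⁴ = ((2 + ((½)*(-½))³)/(-1 + (½)*(-½)))⁴ = ((2 + (-¼)³)/(-1 - ¼))⁴ = ((2 - 1/64)/(-5/4))⁴ = (-⅘*127/64)⁴ = (-127/80)⁴ = 260144641/40960000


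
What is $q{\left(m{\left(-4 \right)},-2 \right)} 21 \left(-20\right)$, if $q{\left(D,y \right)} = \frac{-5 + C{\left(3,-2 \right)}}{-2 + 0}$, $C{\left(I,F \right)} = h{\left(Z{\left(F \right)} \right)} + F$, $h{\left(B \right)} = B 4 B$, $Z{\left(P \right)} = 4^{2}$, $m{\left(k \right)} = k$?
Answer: $213570$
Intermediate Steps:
$Z{\left(P \right)} = 16$
$h{\left(B \right)} = 4 B^{2}$ ($h{\left(B \right)} = 4 B B = 4 B^{2}$)
$C{\left(I,F \right)} = 1024 + F$ ($C{\left(I,F \right)} = 4 \cdot 16^{2} + F = 4 \cdot 256 + F = 1024 + F$)
$q{\left(D,y \right)} = - \frac{1017}{2}$ ($q{\left(D,y \right)} = \frac{-5 + \left(1024 - 2\right)}{-2 + 0} = \frac{-5 + 1022}{-2} = 1017 \left(- \frac{1}{2}\right) = - \frac{1017}{2}$)
$q{\left(m{\left(-4 \right)},-2 \right)} 21 \left(-20\right) = \left(- \frac{1017}{2}\right) 21 \left(-20\right) = \left(- \frac{21357}{2}\right) \left(-20\right) = 213570$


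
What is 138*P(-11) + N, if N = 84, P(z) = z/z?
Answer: 222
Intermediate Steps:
P(z) = 1
138*P(-11) + N = 138*1 + 84 = 138 + 84 = 222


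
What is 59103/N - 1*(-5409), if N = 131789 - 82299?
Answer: 267750513/49490 ≈ 5410.2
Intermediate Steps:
N = 49490
59103/N - 1*(-5409) = 59103/49490 - 1*(-5409) = 59103*(1/49490) + 5409 = 59103/49490 + 5409 = 267750513/49490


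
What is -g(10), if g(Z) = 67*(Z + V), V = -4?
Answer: -402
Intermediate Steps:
g(Z) = -268 + 67*Z (g(Z) = 67*(Z - 4) = 67*(-4 + Z) = -268 + 67*Z)
-g(10) = -(-268 + 67*10) = -(-268 + 670) = -1*402 = -402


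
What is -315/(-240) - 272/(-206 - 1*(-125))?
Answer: 6053/1296 ≈ 4.6705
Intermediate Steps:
-315/(-240) - 272/(-206 - 1*(-125)) = -315*(-1/240) - 272/(-206 + 125) = 21/16 - 272/(-81) = 21/16 - 272*(-1/81) = 21/16 + 272/81 = 6053/1296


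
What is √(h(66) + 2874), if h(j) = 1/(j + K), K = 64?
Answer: √48570730/130 ≈ 53.610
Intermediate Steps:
h(j) = 1/(64 + j) (h(j) = 1/(j + 64) = 1/(64 + j))
√(h(66) + 2874) = √(1/(64 + 66) + 2874) = √(1/130 + 2874) = √(373621/130) = √48570730/130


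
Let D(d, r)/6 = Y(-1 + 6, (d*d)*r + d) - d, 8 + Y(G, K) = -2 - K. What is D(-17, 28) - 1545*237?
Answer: -414573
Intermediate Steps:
Y(G, K) = -10 - K (Y(G, K) = -8 + (-2 - K) = -10 - K)
D(d, r) = -60 - 12*d - 6*r*d² (D(d, r) = 6*((-10 - ((d*d)*r + d)) - d) = 6*((-10 - (d²*r + d)) - d) = 6*((-10 - (r*d² + d)) - d) = 6*((-10 - (d + r*d²)) - d) = 6*((-10 + (-d - r*d²)) - d) = 6*((-10 - d - r*d²) - d) = 6*(-10 - 2*d - r*d²) = -60 - 12*d - 6*r*d²)
D(-17, 28) - 1545*237 = (-60 - 6*(-17) - 6*(-17)*(1 - 17*28)) - 1545*237 = (-60 + 102 - 6*(-17)*(1 - 476)) - 366165 = (-60 + 102 - 6*(-17)*(-475)) - 366165 = (-60 + 102 - 48450) - 366165 = -48408 - 366165 = -414573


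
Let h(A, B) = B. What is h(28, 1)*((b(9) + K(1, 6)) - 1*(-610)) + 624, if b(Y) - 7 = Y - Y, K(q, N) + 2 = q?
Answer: 1240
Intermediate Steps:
K(q, N) = -2 + q
b(Y) = 7 (b(Y) = 7 + (Y - Y) = 7 + 0 = 7)
h(28, 1)*((b(9) + K(1, 6)) - 1*(-610)) + 624 = 1*((7 + (-2 + 1)) - 1*(-610)) + 624 = 1*((7 - 1) + 610) + 624 = 1*(6 + 610) + 624 = 1*616 + 624 = 616 + 624 = 1240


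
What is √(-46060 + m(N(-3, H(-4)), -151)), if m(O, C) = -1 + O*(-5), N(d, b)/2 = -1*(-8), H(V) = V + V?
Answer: I*√46141 ≈ 214.8*I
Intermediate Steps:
H(V) = 2*V
N(d, b) = 16 (N(d, b) = 2*(-1*(-8)) = 2*8 = 16)
m(O, C) = -1 - 5*O
√(-46060 + m(N(-3, H(-4)), -151)) = √(-46060 + (-1 - 5*16)) = √(-46060 + (-1 - 80)) = √(-46060 - 81) = √(-46141) = I*√46141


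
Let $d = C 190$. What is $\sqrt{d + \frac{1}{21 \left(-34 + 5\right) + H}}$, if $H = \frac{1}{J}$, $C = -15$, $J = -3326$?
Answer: $\frac{2 i \sqrt{2923241010042665}}{2025535} \approx 53.385 i$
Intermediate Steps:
$H = - \frac{1}{3326}$ ($H = \frac{1}{-3326} = - \frac{1}{3326} \approx -0.00030066$)
$d = -2850$ ($d = \left(-15\right) 190 = -2850$)
$\sqrt{d + \frac{1}{21 \left(-34 + 5\right) + H}} = \sqrt{-2850 + \frac{1}{21 \left(-34 + 5\right) - \frac{1}{3326}}} = \sqrt{-2850 + \frac{1}{21 \left(-29\right) - \frac{1}{3326}}} = \sqrt{-2850 + \frac{1}{-609 - \frac{1}{3326}}} = \sqrt{-2850 + \frac{1}{- \frac{2025535}{3326}}} = \sqrt{-2850 - \frac{3326}{2025535}} = \sqrt{- \frac{5772778076}{2025535}} = \frac{2 i \sqrt{2923241010042665}}{2025535}$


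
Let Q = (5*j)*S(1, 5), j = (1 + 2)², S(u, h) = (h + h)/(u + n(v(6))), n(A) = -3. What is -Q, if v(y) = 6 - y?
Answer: 225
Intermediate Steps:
S(u, h) = 2*h/(-3 + u) (S(u, h) = (h + h)/(u - 3) = (2*h)/(-3 + u) = 2*h/(-3 + u))
j = 9 (j = 3² = 9)
Q = -225 (Q = (5*9)*(2*5/(-3 + 1)) = 45*(2*5/(-2)) = 45*(2*5*(-½)) = 45*(-5) = -225)
-Q = -1*(-225) = 225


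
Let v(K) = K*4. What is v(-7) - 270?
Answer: -298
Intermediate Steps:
v(K) = 4*K
v(-7) - 270 = 4*(-7) - 270 = -28 - 270 = -298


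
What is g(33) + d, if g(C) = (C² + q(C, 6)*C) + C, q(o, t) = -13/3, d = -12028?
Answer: -11049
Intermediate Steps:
q(o, t) = -13/3 (q(o, t) = -13*⅓ = -13/3)
g(C) = C² - 10*C/3 (g(C) = (C² - 13*C/3) + C = C² - 10*C/3)
g(33) + d = (⅓)*33*(-10 + 3*33) - 12028 = (⅓)*33*(-10 + 99) - 12028 = (⅓)*33*89 - 12028 = 979 - 12028 = -11049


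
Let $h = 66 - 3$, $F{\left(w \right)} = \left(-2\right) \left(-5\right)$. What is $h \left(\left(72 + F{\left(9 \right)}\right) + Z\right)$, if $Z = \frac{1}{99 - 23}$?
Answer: $\frac{392679}{76} \approx 5166.8$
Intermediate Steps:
$F{\left(w \right)} = 10$
$h = 63$ ($h = 66 - 3 = 63$)
$Z = \frac{1}{76} \approx 0.013158$
$h \left(\left(72 + F{\left(9 \right)}\right) + Z\right) = 63 \left(\left(72 + 10\right) + \frac{1}{76}\right) = 63 \left(82 + \frac{1}{76}\right) = 63 \cdot \frac{6233}{76} = \frac{392679}{76}$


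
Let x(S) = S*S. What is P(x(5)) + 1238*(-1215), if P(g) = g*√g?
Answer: -1504045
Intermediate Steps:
x(S) = S²
P(g) = g^(3/2)
P(x(5)) + 1238*(-1215) = (5²)^(3/2) + 1238*(-1215) = 25^(3/2) - 1504170 = 125 - 1504170 = -1504045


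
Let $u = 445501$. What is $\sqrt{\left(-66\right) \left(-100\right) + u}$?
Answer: $\sqrt{452101} \approx 672.38$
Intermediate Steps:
$\sqrt{\left(-66\right) \left(-100\right) + u} = \sqrt{\left(-66\right) \left(-100\right) + 445501} = \sqrt{6600 + 445501} = \sqrt{452101}$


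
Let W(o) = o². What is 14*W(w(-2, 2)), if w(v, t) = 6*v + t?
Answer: 1400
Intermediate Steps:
w(v, t) = t + 6*v
14*W(w(-2, 2)) = 14*(2 + 6*(-2))² = 14*(2 - 12)² = 14*(-10)² = 14*100 = 1400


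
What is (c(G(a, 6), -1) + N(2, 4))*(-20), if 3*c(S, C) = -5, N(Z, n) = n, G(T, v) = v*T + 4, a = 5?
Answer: -140/3 ≈ -46.667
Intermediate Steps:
G(T, v) = 4 + T*v (G(T, v) = T*v + 4 = 4 + T*v)
c(S, C) = -5/3 (c(S, C) = (⅓)*(-5) = -5/3)
(c(G(a, 6), -1) + N(2, 4))*(-20) = (-5/3 + 4)*(-20) = (7/3)*(-20) = -140/3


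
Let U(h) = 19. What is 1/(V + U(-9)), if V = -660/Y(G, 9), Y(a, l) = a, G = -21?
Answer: 7/353 ≈ 0.019830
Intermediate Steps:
V = 220/7 (V = -660/(-21) = -660*(-1/21) = 220/7 ≈ 31.429)
1/(V + U(-9)) = 1/(220/7 + 19) = 1/(353/7) = 7/353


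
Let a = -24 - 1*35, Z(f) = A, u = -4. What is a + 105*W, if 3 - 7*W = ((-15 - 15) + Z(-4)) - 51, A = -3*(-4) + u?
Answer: 1081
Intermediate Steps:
A = 8 (A = -3*(-4) - 4 = 12 - 4 = 8)
Z(f) = 8
a = -59 (a = -24 - 35 = -59)
W = 76/7 (W = 3/7 - (((-15 - 15) + 8) - 51)/7 = 3/7 - ((-30 + 8) - 51)/7 = 3/7 - (-22 - 51)/7 = 3/7 - ⅐*(-73) = 3/7 + 73/7 = 76/7 ≈ 10.857)
a + 105*W = -59 + 105*(76/7) = -59 + 1140 = 1081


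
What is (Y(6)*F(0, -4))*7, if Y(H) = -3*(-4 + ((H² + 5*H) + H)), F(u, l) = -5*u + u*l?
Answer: 0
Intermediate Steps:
F(u, l) = -5*u + l*u
Y(H) = 12 - 18*H - 3*H² (Y(H) = -3*(-4 + (H² + 6*H)) = -3*(-4 + H² + 6*H) = 12 - 18*H - 3*H²)
(Y(6)*F(0, -4))*7 = ((12 - 18*6 - 3*6²)*(0*(-5 - 4)))*7 = ((12 - 108 - 3*36)*(0*(-9)))*7 = ((12 - 108 - 108)*0)*7 = -204*0*7 = 0*7 = 0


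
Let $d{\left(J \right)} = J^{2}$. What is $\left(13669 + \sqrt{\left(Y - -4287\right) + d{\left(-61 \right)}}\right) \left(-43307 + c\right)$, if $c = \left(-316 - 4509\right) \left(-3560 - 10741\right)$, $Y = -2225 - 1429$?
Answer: $942600817042 + 68959018 \sqrt{4354} \approx 9.4715 \cdot 10^{11}$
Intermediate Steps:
$Y = -3654$ ($Y = -2225 - 1429 = -3654$)
$c = 69002325$ ($c = \left(-4825\right) \left(-14301\right) = 69002325$)
$\left(13669 + \sqrt{\left(Y - -4287\right) + d{\left(-61 \right)}}\right) \left(-43307 + c\right) = \left(13669 + \sqrt{\left(-3654 - -4287\right) + \left(-61\right)^{2}}\right) \left(-43307 + 69002325\right) = \left(13669 + \sqrt{\left(-3654 + 4287\right) + 3721}\right) 68959018 = \left(13669 + \sqrt{633 + 3721}\right) 68959018 = \left(13669 + \sqrt{4354}\right) 68959018 = 942600817042 + 68959018 \sqrt{4354}$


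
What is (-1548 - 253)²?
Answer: 3243601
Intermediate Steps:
(-1548 - 253)² = (-1801)² = 3243601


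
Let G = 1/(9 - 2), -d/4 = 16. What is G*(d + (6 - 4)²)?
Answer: -60/7 ≈ -8.5714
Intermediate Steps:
d = -64 (d = -4*16 = -64)
G = ⅐ (G = 1/7 = ⅐ ≈ 0.14286)
G*(d + (6 - 4)²) = (-64 + (6 - 4)²)/7 = (-64 + 2²)/7 = (-64 + 4)/7 = (⅐)*(-60) = -60/7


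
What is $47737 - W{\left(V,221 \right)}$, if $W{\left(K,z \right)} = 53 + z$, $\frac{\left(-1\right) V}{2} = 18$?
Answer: $47463$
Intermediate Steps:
$V = -36$ ($V = \left(-2\right) 18 = -36$)
$47737 - W{\left(V,221 \right)} = 47737 - \left(53 + 221\right) = 47737 - 274 = 47463$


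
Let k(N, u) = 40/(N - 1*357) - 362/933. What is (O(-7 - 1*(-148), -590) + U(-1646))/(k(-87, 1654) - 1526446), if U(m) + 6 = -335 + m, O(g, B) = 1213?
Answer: 13359627/26347229435 ≈ 0.00050706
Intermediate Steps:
U(m) = -341 + m (U(m) = -6 + (-335 + m) = -341 + m)
k(N, u) = -362/933 + 40/(-357 + N) (k(N, u) = 40/(N - 357) - 362*1/933 = 40/(-357 + N) - 362/933 = -362/933 + 40/(-357 + N))
(O(-7 - 1*(-148), -590) + U(-1646))/(k(-87, 1654) - 1526446) = (1213 + (-341 - 1646))/(2*(83277 - 181*(-87))/(933*(-357 - 87)) - 1526446) = (1213 - 1987)/((2/933)*(83277 + 15747)/(-444) - 1526446) = -774/((2/933)*(-1/444)*99024 - 1526446) = -774/(-16504/34521 - 1526446) = -774/(-52694458870/34521) = -774*(-34521/52694458870) = 13359627/26347229435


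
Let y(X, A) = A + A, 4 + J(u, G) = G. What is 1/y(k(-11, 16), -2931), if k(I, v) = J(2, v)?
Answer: -1/5862 ≈ -0.00017059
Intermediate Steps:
J(u, G) = -4 + G
k(I, v) = -4 + v
y(X, A) = 2*A
1/y(k(-11, 16), -2931) = 1/(2*(-2931)) = 1/(-5862) = -1/5862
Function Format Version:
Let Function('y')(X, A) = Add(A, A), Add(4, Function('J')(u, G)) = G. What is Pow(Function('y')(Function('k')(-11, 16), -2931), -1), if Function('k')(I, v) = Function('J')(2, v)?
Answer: Rational(-1, 5862) ≈ -0.00017059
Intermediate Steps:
Function('J')(u, G) = Add(-4, G)
Function('k')(I, v) = Add(-4, v)
Function('y')(X, A) = Mul(2, A)
Pow(Function('y')(Function('k')(-11, 16), -2931), -1) = Pow(Mul(2, -2931), -1) = Pow(-5862, -1) = Rational(-1, 5862)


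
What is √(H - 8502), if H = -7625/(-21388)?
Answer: I*√972261858397/10694 ≈ 92.204*I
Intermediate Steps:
H = 7625/21388 (H = -7625*(-1/21388) = 7625/21388 ≈ 0.35651)
√(H - 8502) = √(7625/21388 - 8502) = √(-181833151/21388) = I*√972261858397/10694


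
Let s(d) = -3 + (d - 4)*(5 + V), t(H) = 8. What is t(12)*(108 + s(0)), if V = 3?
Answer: 584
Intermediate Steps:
s(d) = -35 + 8*d (s(d) = -3 + (d - 4)*(5 + 3) = -3 + (-4 + d)*8 = -3 + (-32 + 8*d) = -35 + 8*d)
t(12)*(108 + s(0)) = 8*(108 + (-35 + 8*0)) = 8*(108 + (-35 + 0)) = 8*(108 - 35) = 8*73 = 584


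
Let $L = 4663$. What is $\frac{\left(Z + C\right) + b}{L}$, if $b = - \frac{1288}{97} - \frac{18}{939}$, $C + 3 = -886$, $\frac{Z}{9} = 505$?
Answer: $\frac{110596090}{141573343} \approx 0.78119$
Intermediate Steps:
$Z = 4545$ ($Z = 9 \cdot 505 = 4545$)
$C = -889$ ($C = -3 - 886 = -889$)
$b = - \frac{403726}{30361}$ ($b = \left(-1288\right) \frac{1}{97} - \frac{6}{313} = - \frac{1288}{97} - \frac{6}{313} = - \frac{403726}{30361} \approx -13.298$)
$\frac{\left(Z + C\right) + b}{L} = \frac{\left(4545 - 889\right) - \frac{403726}{30361}}{4663} = \left(3656 - \frac{403726}{30361}\right) \frac{1}{4663} = \frac{110596090}{30361} \cdot \frac{1}{4663} = \frac{110596090}{141573343}$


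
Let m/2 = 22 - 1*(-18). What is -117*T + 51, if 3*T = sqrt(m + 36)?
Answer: 51 - 78*sqrt(29) ≈ -369.04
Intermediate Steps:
m = 80 (m = 2*(22 - 1*(-18)) = 2*(22 + 18) = 2*40 = 80)
T = 2*sqrt(29)/3 (T = sqrt(80 + 36)/3 = sqrt(116)/3 = (2*sqrt(29))/3 = 2*sqrt(29)/3 ≈ 3.5901)
-117*T + 51 = -78*sqrt(29) + 51 = 51 - 78*sqrt(29)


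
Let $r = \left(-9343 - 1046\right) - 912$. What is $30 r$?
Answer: $-339030$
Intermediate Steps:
$r = -11301$ ($r = -10389 - 912 = -11301$)
$30 r = 30 \left(-11301\right) = -339030$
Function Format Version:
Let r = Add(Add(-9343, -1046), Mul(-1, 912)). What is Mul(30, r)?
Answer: -339030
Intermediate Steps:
r = -11301 (r = Add(-10389, -912) = -11301)
Mul(30, r) = Mul(30, -11301) = -339030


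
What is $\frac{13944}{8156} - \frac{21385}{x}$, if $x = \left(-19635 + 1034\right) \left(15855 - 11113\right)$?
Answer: $\frac{307529517827}{179851915738} \approx 1.7099$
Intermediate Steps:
$x = -88205942$ ($x = \left(-18601\right) 4742 = -88205942$)
$\frac{13944}{8156} - \frac{21385}{x} = \frac{13944}{8156} - \frac{21385}{-88205942} = 13944 \cdot \frac{1}{8156} - - \frac{21385}{88205942} = \frac{3486}{2039} + \frac{21385}{88205942} = \frac{307529517827}{179851915738}$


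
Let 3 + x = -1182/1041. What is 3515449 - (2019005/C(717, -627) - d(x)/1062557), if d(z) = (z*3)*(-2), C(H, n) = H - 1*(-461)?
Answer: 1526145764498658423/434337174662 ≈ 3.5137e+6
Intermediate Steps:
C(H, n) = 461 + H (C(H, n) = H + 461 = 461 + H)
x = -1435/347 (x = -3 - 1182/1041 = -3 - 1182*1/1041 = -3 - 394/347 = -1435/347 ≈ -4.1354)
d(z) = -6*z (d(z) = (3*z)*(-2) = -6*z)
3515449 - (2019005/C(717, -627) - d(x)/1062557) = 3515449 - (2019005/(461 + 717) - (-6)*(-1435)/347/1062557) = 3515449 - (2019005/1178 - 1*8610/347*(1/1062557)) = 3515449 - (2019005*(1/1178) - 8610/347*1/1062557) = 3515449 - (2019005/1178 - 8610/368707279) = 3515449 - 1*744421829694815/434337174662 = 3515449 - 744421829694815/434337174662 = 1526145764498658423/434337174662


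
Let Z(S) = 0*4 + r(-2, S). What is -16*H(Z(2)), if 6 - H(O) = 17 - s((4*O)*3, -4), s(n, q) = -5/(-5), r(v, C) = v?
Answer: 160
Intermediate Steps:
Z(S) = -2 (Z(S) = 0*4 - 2 = 0 - 2 = -2)
s(n, q) = 1 (s(n, q) = -5*(-⅕) = 1)
H(O) = -10 (H(O) = 6 - (17 - 1*1) = 6 - (17 - 1) = 6 - 1*16 = 6 - 16 = -10)
-16*H(Z(2)) = -16*(-10) = 160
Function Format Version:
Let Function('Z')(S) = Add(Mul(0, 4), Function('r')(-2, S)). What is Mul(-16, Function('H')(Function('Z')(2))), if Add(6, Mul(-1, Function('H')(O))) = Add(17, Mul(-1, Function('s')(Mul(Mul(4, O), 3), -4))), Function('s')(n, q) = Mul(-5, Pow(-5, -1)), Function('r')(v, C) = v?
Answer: 160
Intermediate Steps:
Function('Z')(S) = -2 (Function('Z')(S) = Add(Mul(0, 4), -2) = Add(0, -2) = -2)
Function('s')(n, q) = 1 (Function('s')(n, q) = Mul(-5, Rational(-1, 5)) = 1)
Function('H')(O) = -10 (Function('H')(O) = Add(6, Mul(-1, Add(17, Mul(-1, 1)))) = Add(6, Mul(-1, Add(17, -1))) = Add(6, Mul(-1, 16)) = Add(6, -16) = -10)
Mul(-16, Function('H')(Function('Z')(2))) = Mul(-16, -10) = 160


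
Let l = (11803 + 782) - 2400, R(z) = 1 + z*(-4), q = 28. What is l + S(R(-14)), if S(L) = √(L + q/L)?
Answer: 10185 + √186789/57 ≈ 10193.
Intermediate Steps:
R(z) = 1 - 4*z
S(L) = √(L + 28/L)
l = 10185 (l = 12585 - 2400 = 10185)
l + S(R(-14)) = 10185 + √((1 - 4*(-14)) + 28/(1 - 4*(-14))) = 10185 + √((1 + 56) + 28/(1 + 56)) = 10185 + √(57 + 28/57) = 10185 + √(3277/57) = 10185 + √186789/57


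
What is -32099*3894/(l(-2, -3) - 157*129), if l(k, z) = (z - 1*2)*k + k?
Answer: 124993506/20245 ≈ 6174.0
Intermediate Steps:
l(k, z) = k + k*(-2 + z) (l(k, z) = (z - 2)*k + k = (-2 + z)*k + k = k*(-2 + z) + k = k + k*(-2 + z))
-32099*3894/(l(-2, -3) - 157*129) = -32099*3894/(-2*(-1 - 3) - 157*129) = -32099*3894/(-2*(-4) - 20253) = -32099*3894/(8 - 20253) = -32099/((-20245*1/3894)) = -32099/(-20245/3894) = -32099*(-3894/20245) = 124993506/20245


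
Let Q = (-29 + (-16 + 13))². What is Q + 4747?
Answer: 5771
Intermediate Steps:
Q = 1024 (Q = (-29 - 3)² = (-32)² = 1024)
Q + 4747 = 1024 + 4747 = 5771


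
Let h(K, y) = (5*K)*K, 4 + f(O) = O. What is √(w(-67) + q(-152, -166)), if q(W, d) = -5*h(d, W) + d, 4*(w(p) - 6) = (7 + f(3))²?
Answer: I*√689051 ≈ 830.09*I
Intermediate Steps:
f(O) = -4 + O
w(p) = 15 (w(p) = 6 + (7 + (-4 + 3))²/4 = 6 + (7 - 1)²/4 = 6 + (¼)*6² = 6 + (¼)*36 = 6 + 9 = 15)
h(K, y) = 5*K²
q(W, d) = d - 25*d² (q(W, d) = -25*d² + d = d - 25*d²)
√(w(-67) + q(-152, -166)) = √(15 - 166*(1 - 25*(-166))) = √(15 - 166*(1 + 4150)) = √(15 - 166*4151) = √(15 - 689066) = √(-689051) = I*√689051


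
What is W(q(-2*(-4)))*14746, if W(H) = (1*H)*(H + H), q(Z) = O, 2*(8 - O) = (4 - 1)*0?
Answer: 1887488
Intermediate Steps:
O = 8 (O = 8 - (4 - 1)*0/2 = 8 - 3*0/2 = 8 - ½*0 = 8 + 0 = 8)
q(Z) = 8
W(H) = 2*H² (W(H) = H*(2*H) = 2*H²)
W(q(-2*(-4)))*14746 = (2*8²)*14746 = (2*64)*14746 = 128*14746 = 1887488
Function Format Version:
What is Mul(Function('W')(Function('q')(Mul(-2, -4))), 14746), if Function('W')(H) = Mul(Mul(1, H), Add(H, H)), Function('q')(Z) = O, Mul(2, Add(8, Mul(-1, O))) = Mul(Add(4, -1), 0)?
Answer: 1887488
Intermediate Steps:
O = 8 (O = Add(8, Mul(Rational(-1, 2), Mul(Add(4, -1), 0))) = Add(8, Mul(Rational(-1, 2), Mul(3, 0))) = Add(8, Mul(Rational(-1, 2), 0)) = Add(8, 0) = 8)
Function('q')(Z) = 8
Function('W')(H) = Mul(2, Pow(H, 2)) (Function('W')(H) = Mul(H, Mul(2, H)) = Mul(2, Pow(H, 2)))
Mul(Function('W')(Function('q')(Mul(-2, -4))), 14746) = Mul(Mul(2, Pow(8, 2)), 14746) = Mul(Mul(2, 64), 14746) = Mul(128, 14746) = 1887488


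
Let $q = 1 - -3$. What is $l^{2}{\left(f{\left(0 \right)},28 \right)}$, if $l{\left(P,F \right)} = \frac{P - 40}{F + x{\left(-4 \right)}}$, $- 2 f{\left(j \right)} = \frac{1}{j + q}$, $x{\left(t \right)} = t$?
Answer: $\frac{11449}{4096} \approx 2.7952$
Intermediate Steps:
$q = 4$ ($q = 1 + 3 = 4$)
$f{\left(j \right)} = - \frac{1}{2 \left(4 + j\right)}$ ($f{\left(j \right)} = - \frac{1}{2 \left(j + 4\right)} = - \frac{1}{2 \left(4 + j\right)}$)
$l{\left(P,F \right)} = \frac{-40 + P}{-4 + F}$ ($l{\left(P,F \right)} = \frac{P - 40}{F - 4} = \frac{-40 + P}{-4 + F}$)
$l^{2}{\left(f{\left(0 \right)},28 \right)} = \left(\frac{-40 - \frac{1}{8 + 2 \cdot 0}}{-4 + 28}\right)^{2} = \left(\frac{-40 - \frac{1}{8 + 0}}{24}\right)^{2} = \left(\frac{-40 - \frac{1}{8}}{24}\right)^{2} = \left(\frac{1}{24} \left(- \frac{321}{8}\right)\right)^{2} = \left(- \frac{107}{64}\right)^{2} = \frac{11449}{4096}$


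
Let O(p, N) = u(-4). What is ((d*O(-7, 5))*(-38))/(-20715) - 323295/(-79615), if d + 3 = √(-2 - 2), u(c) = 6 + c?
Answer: 445260247/109948315 + 152*I/20715 ≈ 4.0497 + 0.0073377*I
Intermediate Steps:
d = -3 + 2*I (d = -3 + √(-2 - 2) = -3 + √(-4) = -3 + 2*I ≈ -3.0 + 2.0*I)
O(p, N) = 2 (O(p, N) = 6 - 4 = 2)
((d*O(-7, 5))*(-38))/(-20715) - 323295/(-79615) = (((-3 + 2*I)*2)*(-38))/(-20715) - 323295/(-79615) = ((-6 + 4*I)*(-38))*(-1/20715) - 323295*(-1/79615) = (228 - 152*I)*(-1/20715) + 64659/15923 = (-76/6905 + 152*I/20715) + 64659/15923 = 445260247/109948315 + 152*I/20715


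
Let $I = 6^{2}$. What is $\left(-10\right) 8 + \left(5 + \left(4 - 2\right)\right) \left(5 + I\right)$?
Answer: $207$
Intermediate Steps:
$I = 36$
$\left(-10\right) 8 + \left(5 + \left(4 - 2\right)\right) \left(5 + I\right) = \left(-10\right) 8 + \left(5 + \left(4 - 2\right)\right) \left(5 + 36\right) = -80 + \left(5 + \left(4 - 2\right)\right) 41 = -80 + \left(5 + 2\right) 41 = -80 + 7 \cdot 41 = -80 + 287 = 207$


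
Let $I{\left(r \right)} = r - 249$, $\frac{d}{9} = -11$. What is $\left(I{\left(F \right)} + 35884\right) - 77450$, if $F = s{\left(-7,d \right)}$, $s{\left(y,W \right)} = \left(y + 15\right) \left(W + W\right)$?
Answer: $-43399$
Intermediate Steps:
$d = -99$ ($d = 9 \left(-11\right) = -99$)
$s{\left(y,W \right)} = 2 W \left(15 + y\right)$ ($s{\left(y,W \right)} = \left(15 + y\right) 2 W = 2 W \left(15 + y\right)$)
$F = -1584$ ($F = 2 \left(-99\right) \left(15 - 7\right) = 2 \left(-99\right) 8 = -1584$)
$I{\left(r \right)} = -249 + r$
$\left(I{\left(F \right)} + 35884\right) - 77450 = \left(\left(-249 - 1584\right) + 35884\right) - 77450 = \left(-1833 + 35884\right) - 77450 = 34051 - 77450 = -43399$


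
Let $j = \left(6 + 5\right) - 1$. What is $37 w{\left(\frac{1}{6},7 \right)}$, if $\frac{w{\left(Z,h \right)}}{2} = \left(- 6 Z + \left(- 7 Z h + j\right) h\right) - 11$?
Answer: $\frac{185}{3} \approx 61.667$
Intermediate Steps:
$j = 10$ ($j = 11 - 1 = 10$)
$w{\left(Z,h \right)} = -22 - 12 Z + 2 h \left(10 - 7 Z h\right)$ ($w{\left(Z,h \right)} = 2 \left(\left(- 6 Z + \left(- 7 Z h + 10\right) h\right) - 11\right) = 2 \left(\left(- 6 Z + \left(10 - 7 Z h\right) h\right) - 11\right) = 2 \left(\left(- 6 Z + h \left(10 - 7 Z h\right)\right) - 11\right) = 2 \left(-11 - 6 Z + h \left(10 - 7 Z h\right)\right) = -22 - 12 Z + 2 h \left(10 - 7 Z h\right)$)
$37 w{\left(\frac{1}{6},7 \right)} = 37 \left(-22 - \frac{12}{6} + 20 \cdot 7 - \frac{14 \cdot 7^{2}}{6}\right) = 37 \left(-22 - 2 + 140 - \frac{7}{3} \cdot 49\right) = 37 \left(-22 - 2 + 140 - \frac{343}{3}\right) = 37 \cdot \frac{5}{3} = \frac{185}{3}$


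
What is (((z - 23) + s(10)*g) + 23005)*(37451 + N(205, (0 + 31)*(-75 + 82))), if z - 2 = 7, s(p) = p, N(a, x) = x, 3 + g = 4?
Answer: 866401668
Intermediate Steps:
g = 1 (g = -3 + 4 = 1)
z = 9 (z = 2 + 7 = 9)
(((z - 23) + s(10)*g) + 23005)*(37451 + N(205, (0 + 31)*(-75 + 82))) = (((9 - 23) + 10*1) + 23005)*(37451 + (0 + 31)*(-75 + 82)) = ((-14 + 10) + 23005)*(37451 + 31*7) = (-4 + 23005)*(37451 + 217) = 23001*37668 = 866401668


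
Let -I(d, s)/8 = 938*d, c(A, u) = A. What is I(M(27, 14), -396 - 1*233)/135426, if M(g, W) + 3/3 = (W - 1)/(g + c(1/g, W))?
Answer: 711004/24715245 ≈ 0.028768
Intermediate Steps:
M(g, W) = -1 + (-1 + W)/(g + 1/g) (M(g, W) = -1 + (W - 1)/(g + 1/g) = -1 + (-1 + W)/(g + 1/g))
I(d, s) = -7504*d
I(M(27, 14), -396 - 1*233)/135426 = -7504*(-1 - 1*27*(1 + 27 - 1*14))/(1 + 27²)/135426 = -7504*(-1 - 1*27*(1 + 27 - 14))/(1 + 729)*(1/135426) = -7504*(-1 - 1*27*14)/730*(1/135426) = -3752*(-1 - 378)/365*(1/135426) = -3752*(-379)/365*(1/135426) = -7504*(-379/730)*(1/135426) = (1422008/365)*(1/135426) = 711004/24715245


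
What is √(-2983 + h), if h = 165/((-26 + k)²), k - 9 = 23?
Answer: I*√107223/6 ≈ 54.575*I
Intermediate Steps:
k = 32 (k = 9 + 23 = 32)
h = 55/12 (h = 165/((-26 + 32)²) = 165/(6²) = 165/36 = 165*(1/36) = 55/12 ≈ 4.5833)
√(-2983 + h) = √(-2983 + 55/12) = √(-35741/12) = I*√107223/6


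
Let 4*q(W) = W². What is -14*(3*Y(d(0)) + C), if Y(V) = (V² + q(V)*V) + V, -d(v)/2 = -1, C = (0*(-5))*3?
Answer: -336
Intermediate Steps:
q(W) = W²/4
C = 0 (C = 0*3 = 0)
d(v) = 2 (d(v) = -2*(-1) = 2)
Y(V) = V + V² + V³/4 (Y(V) = (V² + (V²/4)*V) + V = (V² + V³/4) + V = V + V² + V³/4)
-14*(3*Y(d(0)) + C) = -14*(3*(2*(1 + 2 + (¼)*2²)) + 0) = -14*(3*(2*(1 + 2 + (¼)*4)) + 0) = -14*(3*(2*(1 + 2 + 1)) + 0) = -14*(3*(2*4) + 0) = -14*(3*8 + 0) = -14*(24 + 0) = -14*24 = -336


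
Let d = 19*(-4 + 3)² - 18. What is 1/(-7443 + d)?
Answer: -1/7442 ≈ -0.00013437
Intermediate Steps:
d = 1 (d = 19*(-1)² - 18 = 19*1 - 18 = 19 - 18 = 1)
1/(-7443 + d) = 1/(-7443 + 1) = 1/(-7442) = -1/7442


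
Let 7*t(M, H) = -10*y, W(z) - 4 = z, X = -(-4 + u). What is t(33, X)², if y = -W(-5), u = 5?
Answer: 100/49 ≈ 2.0408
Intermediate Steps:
X = -1 (X = -(-4 + 5) = -1*1 = -1)
W(z) = 4 + z
y = 1 (y = -(4 - 5) = -1*(-1) = 1)
t(M, H) = -10/7 (t(M, H) = (-10*1)/7 = (⅐)*(-10) = -10/7)
t(33, X)² = (-10/7)² = 100/49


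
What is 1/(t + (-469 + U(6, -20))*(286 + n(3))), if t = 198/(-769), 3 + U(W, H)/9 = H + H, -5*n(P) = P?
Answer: -3845/939343718 ≈ -4.0933e-6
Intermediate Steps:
n(P) = -P/5
U(W, H) = -27 + 18*H (U(W, H) = -27 + 9*(H + H) = -27 + 9*(2*H) = -27 + 18*H)
t = -198/769 (t = 198*(-1/769) = -198/769 ≈ -0.25748)
1/(t + (-469 + U(6, -20))*(286 + n(3))) = 1/(-198/769 + (-469 + (-27 + 18*(-20)))*(286 - ⅕*3)) = 1/(-198/769 + (-469 + (-27 - 360))*(286 - ⅗)) = 1/(-198/769 + (-469 - 387)*(1427/5)) = 1/(-198/769 - 856*1427/5) = 1/(-198/769 - 1221512/5) = 1/(-939343718/3845) = -3845/939343718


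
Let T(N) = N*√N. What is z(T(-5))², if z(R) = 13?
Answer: 169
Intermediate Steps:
T(N) = N^(3/2)
z(T(-5))² = 13² = 169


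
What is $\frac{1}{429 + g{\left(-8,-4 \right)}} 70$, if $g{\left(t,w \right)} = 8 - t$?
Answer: $\frac{14}{89} \approx 0.1573$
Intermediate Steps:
$\frac{1}{429 + g{\left(-8,-4 \right)}} 70 = \frac{1}{429 + \left(8 - -8\right)} 70 = \frac{1}{429 + \left(8 + 8\right)} 70 = \frac{1}{429 + 16} \cdot 70 = \frac{1}{445} \cdot 70 = \frac{14}{89}$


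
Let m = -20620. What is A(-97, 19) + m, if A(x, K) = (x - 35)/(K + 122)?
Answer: -969184/47 ≈ -20621.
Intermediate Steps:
A(x, K) = (-35 + x)/(122 + K)
A(-97, 19) + m = (-35 - 97)/(122 + 19) - 20620 = -132/141 - 20620 = (1/141)*(-132) - 20620 = -44/47 - 20620 = -969184/47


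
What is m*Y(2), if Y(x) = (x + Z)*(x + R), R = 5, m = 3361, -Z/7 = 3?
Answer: -447013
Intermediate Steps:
Z = -21 (Z = -7*3 = -21)
Y(x) = (-21 + x)*(5 + x) (Y(x) = (x - 21)*(x + 5) = (-21 + x)*(5 + x))
m*Y(2) = 3361*(-105 + 2² - 16*2) = 3361*(-105 + 4 - 32) = 3361*(-133) = -447013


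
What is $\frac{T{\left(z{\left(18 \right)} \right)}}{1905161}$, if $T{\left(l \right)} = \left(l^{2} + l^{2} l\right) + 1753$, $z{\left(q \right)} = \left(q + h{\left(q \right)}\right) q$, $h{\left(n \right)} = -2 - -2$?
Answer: $\frac{34118953}{1905161} \approx 17.909$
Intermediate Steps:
$h{\left(n \right)} = 0$ ($h{\left(n \right)} = -2 + 2 = 0$)
$z{\left(q \right)} = q^{2}$ ($z{\left(q \right)} = \left(q + 0\right) q = q q = q^{2}$)
$T{\left(l \right)} = 1753 + l^{2} + l^{3}$ ($T{\left(l \right)} = \left(l^{2} + l^{3}\right) + 1753 = 1753 + l^{2} + l^{3}$)
$\frac{T{\left(z{\left(18 \right)} \right)}}{1905161} = \frac{1753 + \left(18^{2}\right)^{2} + \left(18^{2}\right)^{3}}{1905161} = \left(1753 + 324^{2} + 324^{3}\right) \frac{1}{1905161} = \left(1753 + 104976 + 34012224\right) \frac{1}{1905161} = 34118953 \cdot \frac{1}{1905161} = \frac{34118953}{1905161}$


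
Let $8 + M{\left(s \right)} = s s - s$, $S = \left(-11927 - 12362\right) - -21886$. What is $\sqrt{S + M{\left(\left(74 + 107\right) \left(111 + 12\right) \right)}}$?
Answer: $\sqrt{495616495} \approx 22262.0$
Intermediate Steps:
$S = -2403$ ($S = -24289 + 21886 = -2403$)
$M{\left(s \right)} = -8 + s^{2} - s$ ($M{\left(s \right)} = -8 - \left(s - s s\right) = -8 + \left(s^{2} - s\right) = -8 + s^{2} - s$)
$\sqrt{S + M{\left(\left(74 + 107\right) \left(111 + 12\right) \right)}} = \sqrt{-2403 - \left(8 - \left(74 + 107\right)^{2} \left(111 + 12\right)^{2} + \left(74 + 107\right) \left(111 + 12\right)\right)} = \sqrt{-2403 - \left(8 - 495641169 + 22263\right)} = \sqrt{-2403 - \left(22271 - 495641169\right)} = \sqrt{-2403 - -495618898} = \sqrt{-2403 + 495618898} = \sqrt{495616495}$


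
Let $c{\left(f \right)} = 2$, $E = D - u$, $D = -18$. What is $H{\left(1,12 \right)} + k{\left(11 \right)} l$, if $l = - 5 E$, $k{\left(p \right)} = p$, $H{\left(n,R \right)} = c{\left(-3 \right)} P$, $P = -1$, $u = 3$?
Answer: $1153$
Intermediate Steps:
$E = -21$ ($E = -18 - 3 = -21$)
$H{\left(n,R \right)} = -2$ ($H{\left(n,R \right)} = 2 \left(-1\right) = -2$)
$l = 105$ ($l = \left(-5\right) \left(-21\right) = 105$)
$H{\left(1,12 \right)} + k{\left(11 \right)} l = -2 + 11 \cdot 105 = -2 + 1155 = 1153$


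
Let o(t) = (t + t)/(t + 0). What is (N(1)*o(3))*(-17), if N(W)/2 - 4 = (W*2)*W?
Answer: -408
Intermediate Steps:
N(W) = 8 + 4*W² (N(W) = 8 + 2*((W*2)*W) = 8 + 2*((2*W)*W) = 8 + 2*(2*W²) = 8 + 4*W²)
o(t) = 2 (o(t) = (2*t)/t = 2)
(N(1)*o(3))*(-17) = ((8 + 4*1²)*2)*(-17) = ((8 + 4*1)*2)*(-17) = ((8 + 4)*2)*(-17) = (12*2)*(-17) = 24*(-17) = -408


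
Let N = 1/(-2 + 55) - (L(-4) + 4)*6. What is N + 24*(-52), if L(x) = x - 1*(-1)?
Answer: -66461/53 ≈ -1254.0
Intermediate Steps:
L(x) = 1 + x (L(x) = x + 1 = 1 + x)
N = -317/53 (N = 1/(-2 + 55) - ((1 - 4) + 4)*6 = 1/53 - (-3 + 4)*6 = 1/53 - 6 = -317/53 ≈ -5.9811)
N + 24*(-52) = -317/53 + 24*(-52) = -317/53 - 1248 = -66461/53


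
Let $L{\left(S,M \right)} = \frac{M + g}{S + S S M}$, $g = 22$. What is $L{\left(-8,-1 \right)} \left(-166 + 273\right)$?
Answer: $- \frac{749}{24} \approx -31.208$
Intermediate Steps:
$L{\left(S,M \right)} = \frac{22 + M}{S + M S^{2}}$ ($L{\left(S,M \right)} = \frac{M + 22}{S + S S M} = \frac{22 + M}{S + S^{2} M} = \frac{22 + M}{S + M S^{2}}$)
$L{\left(-8,-1 \right)} \left(-166 + 273\right) = \frac{22 - 1}{\left(-8\right) \left(1 - -8\right)} \left(-166 + 273\right) = \left(- \frac{1}{8}\right) \frac{1}{1 + 8} \cdot 21 \cdot 107 = \left(- \frac{1}{8}\right) \frac{1}{9} \cdot 21 \cdot 107 = \left(- \frac{7}{24}\right) 107 = - \frac{749}{24}$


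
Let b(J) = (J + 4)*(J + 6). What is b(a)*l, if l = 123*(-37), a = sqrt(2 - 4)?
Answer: -100122 - 45510*I*sqrt(2) ≈ -1.0012e+5 - 64361.0*I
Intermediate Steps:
a = I*sqrt(2) (a = sqrt(-2) = I*sqrt(2) ≈ 1.4142*I)
l = -4551
b(J) = (4 + J)*(6 + J)
b(a)*l = (24 + (I*sqrt(2))**2 + 10*(I*sqrt(2)))*(-4551) = (24 - 2 + 10*I*sqrt(2))*(-4551) = (22 + 10*I*sqrt(2))*(-4551) = -100122 - 45510*I*sqrt(2)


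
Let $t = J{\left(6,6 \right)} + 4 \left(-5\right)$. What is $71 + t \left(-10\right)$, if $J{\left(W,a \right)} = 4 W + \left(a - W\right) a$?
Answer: $31$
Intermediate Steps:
$J{\left(W,a \right)} = 4 W + a \left(a - W\right)$
$t = 4$ ($t = \left(6^{2} + 4 \cdot 6 - 6 \cdot 6\right) + 4 \left(-5\right) = \left(36 + 24 - 36\right) - 20 = 24 - 20 = 4$)
$71 + t \left(-10\right) = 71 + 4 \left(-10\right) = 71 - 40 = 31$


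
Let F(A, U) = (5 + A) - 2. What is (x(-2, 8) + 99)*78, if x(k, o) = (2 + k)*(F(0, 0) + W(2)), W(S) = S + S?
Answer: 7722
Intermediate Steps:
F(A, U) = 3 + A
W(S) = 2*S
x(k, o) = 14 + 7*k (x(k, o) = (2 + k)*((3 + 0) + 2*2) = (2 + k)*(3 + 4) = (2 + k)*7 = 14 + 7*k)
(x(-2, 8) + 99)*78 = ((14 + 7*(-2)) + 99)*78 = ((14 - 14) + 99)*78 = (0 + 99)*78 = 99*78 = 7722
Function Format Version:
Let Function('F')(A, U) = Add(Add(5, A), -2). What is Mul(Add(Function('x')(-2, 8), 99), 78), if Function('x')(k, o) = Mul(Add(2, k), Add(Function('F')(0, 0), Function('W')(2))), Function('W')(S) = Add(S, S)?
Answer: 7722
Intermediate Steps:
Function('F')(A, U) = Add(3, A)
Function('W')(S) = Mul(2, S)
Function('x')(k, o) = Add(14, Mul(7, k)) (Function('x')(k, o) = Mul(Add(2, k), Add(Add(3, 0), Mul(2, 2))) = Mul(Add(2, k), Add(3, 4)) = Mul(Add(2, k), 7) = Add(14, Mul(7, k)))
Mul(Add(Function('x')(-2, 8), 99), 78) = Mul(Add(Add(14, Mul(7, -2)), 99), 78) = Mul(Add(Add(14, -14), 99), 78) = Mul(Add(0, 99), 78) = Mul(99, 78) = 7722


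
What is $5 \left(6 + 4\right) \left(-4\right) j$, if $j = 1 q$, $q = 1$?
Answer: $-200$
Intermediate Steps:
$j = 1$ ($j = 1 \cdot 1 = 1$)
$5 \left(6 + 4\right) \left(-4\right) j = 5 \left(6 + 4\right) \left(-4\right) 1 = 5 \cdot 10 \left(-4\right) 1 = 50 \left(-4\right) 1 = \left(-200\right) 1 = -200$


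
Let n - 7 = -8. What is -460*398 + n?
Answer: -183081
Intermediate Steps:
n = -1 (n = 7 - 8 = -1)
-460*398 + n = -460*398 - 1 = -183080 - 1 = -183081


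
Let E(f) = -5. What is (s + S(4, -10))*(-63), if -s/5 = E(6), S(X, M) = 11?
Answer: -2268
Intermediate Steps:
s = 25 (s = -5*(-5) = 25)
(s + S(4, -10))*(-63) = (25 + 11)*(-63) = 36*(-63) = -2268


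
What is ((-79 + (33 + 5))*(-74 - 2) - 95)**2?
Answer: 9126441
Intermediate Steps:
((-79 + (33 + 5))*(-74 - 2) - 95)**2 = ((-79 + 38)*(-76) - 95)**2 = (-41*(-76) - 95)**2 = (3116 - 95)**2 = 3021**2 = 9126441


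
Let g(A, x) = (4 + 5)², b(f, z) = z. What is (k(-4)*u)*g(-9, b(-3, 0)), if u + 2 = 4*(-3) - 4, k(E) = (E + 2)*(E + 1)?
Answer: -8748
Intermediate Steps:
k(E) = (1 + E)*(2 + E) (k(E) = (2 + E)*(1 + E) = (1 + E)*(2 + E))
g(A, x) = 81 (g(A, x) = 9² = 81)
u = -18 (u = -2 + (4*(-3) - 4) = -2 + (-12 - 4) = -2 - 16 = -18)
(k(-4)*u)*g(-9, b(-3, 0)) = ((2 + (-4)² + 3*(-4))*(-18))*81 = ((2 + 16 - 12)*(-18))*81 = (6*(-18))*81 = -108*81 = -8748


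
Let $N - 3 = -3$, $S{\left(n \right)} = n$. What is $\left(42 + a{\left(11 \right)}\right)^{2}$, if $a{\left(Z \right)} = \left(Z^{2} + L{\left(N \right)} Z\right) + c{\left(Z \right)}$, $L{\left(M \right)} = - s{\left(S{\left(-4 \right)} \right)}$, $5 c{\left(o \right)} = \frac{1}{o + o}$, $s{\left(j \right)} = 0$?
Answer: $\frac{321520761}{12100} \approx 26572.0$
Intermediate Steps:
$c{\left(o \right)} = \frac{1}{10 o}$ ($c{\left(o \right)} = \frac{1}{5 \left(o + o\right)} = \frac{1}{5 \cdot 2 o} = \frac{\frac{1}{2} \frac{1}{o}}{5} = \frac{1}{10 o}$)
$N = 0$ ($N = 3 - 3 = 0$)
$L{\left(M \right)} = 0$ ($L{\left(M \right)} = \left(-1\right) 0 = 0$)
$a{\left(Z \right)} = Z^{2} + \frac{1}{10 Z}$ ($a{\left(Z \right)} = \left(Z^{2} + 0 Z\right) + \frac{1}{10 Z} = \left(Z^{2} + 0\right) + \frac{1}{10 Z} = Z^{2} + \frac{1}{10 Z}$)
$\left(42 + a{\left(11 \right)}\right)^{2} = \left(42 + \frac{\frac{1}{10} + 11^{3}}{11}\right)^{2} = \left(42 + \frac{\frac{1}{10} + 1331}{11}\right)^{2} = \left(42 + \frac{1}{11} \cdot \frac{13311}{10}\right)^{2} = \left(42 + \frac{13311}{110}\right)^{2} = \left(\frac{17931}{110}\right)^{2} = \frac{321520761}{12100}$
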